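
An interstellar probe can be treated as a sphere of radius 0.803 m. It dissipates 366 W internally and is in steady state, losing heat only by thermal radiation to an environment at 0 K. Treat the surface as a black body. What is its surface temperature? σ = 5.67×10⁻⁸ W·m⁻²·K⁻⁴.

Steady state: internal power = radiated power, P = εσA T⁴.
Radiating area A = 4πr² = 8.103 m².
T⁴ = P/(εσA) = 366/(1.0·5.67×10⁻⁸·8.103) = 7.966×10⁸ K⁴.
T = (7.966×10⁸)^(1/4).

T ≈ 168 K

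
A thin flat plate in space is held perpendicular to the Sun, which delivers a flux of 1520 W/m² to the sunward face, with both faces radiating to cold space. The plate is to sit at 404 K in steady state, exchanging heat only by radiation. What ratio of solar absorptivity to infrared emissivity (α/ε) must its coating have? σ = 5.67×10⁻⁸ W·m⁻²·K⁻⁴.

α/ε ≈ 1.99

Balance: αS·A = εσ·2A·T⁴ ⇒ α/ε = 2σT⁴/S.
α/ε = 2·5.67×10⁻⁸·(404)⁴/1520 = 2·5.67×10⁻⁸·2.664×10¹⁰/1520.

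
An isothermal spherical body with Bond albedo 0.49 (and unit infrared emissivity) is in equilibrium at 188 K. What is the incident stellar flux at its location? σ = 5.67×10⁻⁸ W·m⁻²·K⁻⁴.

S ≈ 556 W/m²

(1−a)S·πr² = σ·4πr²·T⁴ ⇒ S = 4σT⁴/(1−a).
S = 4·5.67×10⁻⁸·1.249×10⁹/0.510.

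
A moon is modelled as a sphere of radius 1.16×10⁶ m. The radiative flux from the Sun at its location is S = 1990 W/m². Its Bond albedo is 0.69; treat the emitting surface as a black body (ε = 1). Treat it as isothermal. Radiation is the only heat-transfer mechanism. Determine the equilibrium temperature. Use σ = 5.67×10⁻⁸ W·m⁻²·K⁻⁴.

T ≈ 228 K

At equilibrium, absorbed power = emitted power.
Absorbing cross-section = πr² = 4.227×10¹² m²; emitting surface = 4πr² = 1.691×10¹³ m² (ratio 4).
(1−a)S·A_cross = εσ·A_surf·T⁴  ⇒  T⁴ = (1−a)S/(4σ).
T⁴ = 0.310·1990/(4·5.67×10⁻⁸) = 2.720×10⁹ K⁴.
T = (2.720×10⁹)^(1/4).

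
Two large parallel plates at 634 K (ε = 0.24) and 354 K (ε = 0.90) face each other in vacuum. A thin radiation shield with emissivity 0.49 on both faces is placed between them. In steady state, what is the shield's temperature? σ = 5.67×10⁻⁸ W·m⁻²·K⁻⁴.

T_s ≈ 491 K

In steady state the net flux on the hot side equals that on the cold side.
σ(T₁⁴−T_s⁴)/D₁ = σ(T_s⁴−T₂⁴)/D₂, with D₁ = 1/ε₁+1/ε_s−1 = 5.207, D₂ = 1/ε_s+1/ε₂−1 = 2.152.
Solve for T_s⁴: T_s⁴ = (D₂·T₁⁴ + D₁·T₂⁴)/(D₁+D₂) = 5.836×10¹⁰ K⁴.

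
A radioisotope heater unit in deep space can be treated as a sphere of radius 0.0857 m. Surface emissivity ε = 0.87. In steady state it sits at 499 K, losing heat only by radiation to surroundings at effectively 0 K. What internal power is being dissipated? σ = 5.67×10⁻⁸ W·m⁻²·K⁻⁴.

Steady state: P = εσA T⁴.
A = 4πr² = 0.09229 m²; T⁴ = (499)⁴ = 6.200×10¹⁰ K⁴.
P = 0.87 × 5.67×10⁻⁸ × 0.09229 × 6.200×10¹⁰.

P ≈ 282 W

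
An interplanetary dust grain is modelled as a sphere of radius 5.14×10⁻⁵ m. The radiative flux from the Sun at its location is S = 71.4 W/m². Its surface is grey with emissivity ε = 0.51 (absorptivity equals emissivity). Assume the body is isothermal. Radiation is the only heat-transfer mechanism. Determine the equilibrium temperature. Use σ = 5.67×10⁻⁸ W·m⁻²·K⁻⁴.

T ≈ 133 K

At equilibrium, absorbed power = emitted power.
Absorbing cross-section = πr² = 8.300×10⁻⁹ m²; emitting surface = 4πr² = 3.320×10⁻⁸ m² (ratio 4).
εS·A_cross = εσ·A_surf·T⁴  ⇒  T⁴ = S/(4σ)   (ε cancels).
T⁴ = 71.4/(4·5.67×10⁻⁸) = 3.148×10⁸ K⁴.
T = (3.148×10⁸)^(1/4).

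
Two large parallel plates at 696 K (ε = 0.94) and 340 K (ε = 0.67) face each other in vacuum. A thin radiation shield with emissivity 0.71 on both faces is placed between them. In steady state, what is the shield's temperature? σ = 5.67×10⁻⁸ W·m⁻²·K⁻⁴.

T_s ≈ 610 K

In steady state the net flux on the hot side equals that on the cold side.
σ(T₁⁴−T_s⁴)/D₁ = σ(T_s⁴−T₂⁴)/D₂, with D₁ = 1/ε₁+1/ε_s−1 = 1.472, D₂ = 1/ε_s+1/ε₂−1 = 1.901.
Solve for T_s⁴: T_s⁴ = (D₂·T₁⁴ + D₁·T₂⁴)/(D₁+D₂) = 1.381×10¹¹ K⁴.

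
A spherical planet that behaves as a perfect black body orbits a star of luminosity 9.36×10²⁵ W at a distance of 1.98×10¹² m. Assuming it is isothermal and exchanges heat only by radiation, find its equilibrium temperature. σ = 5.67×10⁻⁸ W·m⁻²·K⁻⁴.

T ≈ 53.8 K

First find the stellar flux at distance d: S = L/(4πd²) = 9.36×10²⁵/(4π·(1.98×10¹²)²) = 1.900 W/m².
For an isothermal sphere, absorbed (1−a)S·πr² = emitted σ·4πr²·T⁴, so T⁴ = (1−a)S/(4σ).
T⁴ = 1.00·1.900/(4·5.67×10⁻⁸) = 8.377×10⁶ K⁴.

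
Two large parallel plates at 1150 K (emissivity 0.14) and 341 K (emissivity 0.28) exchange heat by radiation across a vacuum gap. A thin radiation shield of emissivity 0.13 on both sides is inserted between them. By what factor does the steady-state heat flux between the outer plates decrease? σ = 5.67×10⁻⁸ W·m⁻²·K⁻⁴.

Without shield: q₀ = σΔ(T⁴)/(1/ε₁+1/ε₂−1) with denominator 9.714.
With shield the two gaps are in series; the resistances add: (1/ε₁+1/ε_s−1)+(1/ε_s+1/ε₂−1) = 13.84+10.26 = 24.10.
Heat-flux ratio q₀/q = 24.10/9.714.

factor ≈ 2.48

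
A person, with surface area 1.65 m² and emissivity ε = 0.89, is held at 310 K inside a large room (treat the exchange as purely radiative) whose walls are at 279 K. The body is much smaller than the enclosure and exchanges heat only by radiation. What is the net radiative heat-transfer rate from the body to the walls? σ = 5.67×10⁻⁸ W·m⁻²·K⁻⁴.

P_net ≈ 264 W

For a small grey body in a large enclosure: P_net = εσA(T_body⁴ − T_wall⁴).
A = 1.65 m²; T_body⁴ − T_wall⁴ = 9.235×10⁹ − 6.059×10⁹ = 3.176×10⁹ K⁴.
|P_net| = 0.89·5.67×10⁻⁸·1.650·3.176×10⁹.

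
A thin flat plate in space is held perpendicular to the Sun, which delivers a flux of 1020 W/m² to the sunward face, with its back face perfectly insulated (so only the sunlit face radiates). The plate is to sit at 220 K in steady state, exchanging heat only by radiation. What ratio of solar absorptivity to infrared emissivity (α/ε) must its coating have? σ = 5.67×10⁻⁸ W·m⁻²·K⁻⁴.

α/ε ≈ 0.130

Balance: αS·A = εσ·1A·T⁴ ⇒ α/ε = σT⁴/S.
α/ε = 5.67×10⁻⁸·(220)⁴/1020 = 5.67×10⁻⁸·2.343×10⁹/1020.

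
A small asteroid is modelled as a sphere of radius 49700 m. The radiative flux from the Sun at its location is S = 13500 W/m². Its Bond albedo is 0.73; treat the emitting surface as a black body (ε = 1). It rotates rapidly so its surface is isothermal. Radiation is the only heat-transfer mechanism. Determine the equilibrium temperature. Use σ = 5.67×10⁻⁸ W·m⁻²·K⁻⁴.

At equilibrium, absorbed power = emitted power.
Absorbing cross-section = πr² = 7.760×10⁹ m²; emitting surface = 4πr² = 3.104×10¹⁰ m² (ratio 4).
(1−a)S·A_cross = εσ·A_surf·T⁴  ⇒  T⁴ = (1−a)S/(4σ).
T⁴ = 0.270·13500/(4·5.67×10⁻⁸) = 1.607×10¹⁰ K⁴.
T = (1.607×10¹⁰)^(1/4).

T ≈ 356 K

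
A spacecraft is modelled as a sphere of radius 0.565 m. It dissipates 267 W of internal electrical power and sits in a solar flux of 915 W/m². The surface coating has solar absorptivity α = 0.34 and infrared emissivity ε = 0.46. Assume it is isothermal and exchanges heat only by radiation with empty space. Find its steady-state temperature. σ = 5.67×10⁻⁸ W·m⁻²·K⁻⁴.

T ≈ 273 K

At steady state, absorbed solar power + internal power = radiated power.
Absorbed: α·S·A_cross = 0.34·915·1.003 = 312.0 W (cross-section πr²).
Total input = 312.0 + 267 = 579.0 W.
Radiated: εσ·A_surf·T⁴ with A_surf = 4πr² = 4.011 m².
T⁴ = 579.0/(0.46·5.67×10⁻⁸·4.011) = 5.534×10⁹ K⁴.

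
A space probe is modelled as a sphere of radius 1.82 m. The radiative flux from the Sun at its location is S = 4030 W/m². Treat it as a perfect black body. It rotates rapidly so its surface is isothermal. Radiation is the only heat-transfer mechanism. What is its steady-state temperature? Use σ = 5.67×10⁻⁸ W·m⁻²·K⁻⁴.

At equilibrium, absorbed power = emitted power.
Absorbing cross-section = πr² = 10.41 m²; emitting surface = 4πr² = 41.62 m² (ratio 4).
S·A_cross = εσ·A_surf·T⁴  ⇒  T⁴ = S/(4σ).
T⁴ = 1.00·4030/(4·5.67×10⁻⁸) = 1.777×10¹⁰ K⁴.
T = (1.777×10¹⁰)^(1/4).

T ≈ 365 K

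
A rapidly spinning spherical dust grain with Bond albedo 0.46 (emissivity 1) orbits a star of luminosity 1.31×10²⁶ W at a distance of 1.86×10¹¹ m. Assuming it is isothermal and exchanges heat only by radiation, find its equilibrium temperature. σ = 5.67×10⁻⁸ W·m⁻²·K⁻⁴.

First find the stellar flux at distance d: S = L/(4πd²) = 1.31×10²⁶/(4π·(1.86×10¹¹)²) = 301.3 W/m².
For an isothermal sphere, absorbed (1−a)S·πr² = emitted σ·4πr²·T⁴, so T⁴ = (1−a)S/(4σ).
T⁴ = 0.540·301.3/(4·5.67×10⁻⁸) = 7.174×10⁸ K⁴.

T ≈ 164 K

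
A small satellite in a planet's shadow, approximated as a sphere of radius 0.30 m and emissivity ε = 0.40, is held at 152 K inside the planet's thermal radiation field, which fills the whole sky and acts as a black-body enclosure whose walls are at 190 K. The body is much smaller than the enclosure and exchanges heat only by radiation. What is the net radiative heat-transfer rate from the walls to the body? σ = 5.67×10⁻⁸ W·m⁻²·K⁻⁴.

P_net ≈ 19.7 W

For a small grey body in a large enclosure: P_net = εσA(T_body⁴ − T_wall⁴).
A = 4πr² = 1.131 m²; T_body⁴ − T_wall⁴ = 5.338×10⁸ − 1.303×10⁹ = -7.694×10⁸ K⁴.
|P_net| = 0.40·5.67×10⁻⁸·1.131·7.694×10⁸.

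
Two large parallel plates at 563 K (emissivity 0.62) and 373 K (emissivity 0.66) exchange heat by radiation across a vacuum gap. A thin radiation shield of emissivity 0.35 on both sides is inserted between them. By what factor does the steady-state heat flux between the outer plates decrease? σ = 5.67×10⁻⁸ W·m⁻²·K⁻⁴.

factor ≈ 3.22

Without shield: q₀ = σΔ(T⁴)/(1/ε₁+1/ε₂−1) with denominator 2.128.
With shield the two gaps are in series; the resistances add: (1/ε₁+1/ε_s−1)+(1/ε_s+1/ε₂−1) = 3.470+3.372 = 6.842.
Heat-flux ratio q₀/q = 6.842/2.128.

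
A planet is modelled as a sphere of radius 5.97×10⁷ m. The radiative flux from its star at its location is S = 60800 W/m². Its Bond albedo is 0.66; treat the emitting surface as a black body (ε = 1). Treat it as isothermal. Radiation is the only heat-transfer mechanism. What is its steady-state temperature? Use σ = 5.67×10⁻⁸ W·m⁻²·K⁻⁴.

T ≈ 549 K

At equilibrium, absorbed power = emitted power.
Absorbing cross-section = πr² = 1.120×10¹⁶ m²; emitting surface = 4πr² = 4.479×10¹⁶ m² (ratio 4).
(1−a)S·A_cross = εσ·A_surf·T⁴  ⇒  T⁴ = (1−a)S/(4σ).
T⁴ = 0.340·60800/(4·5.67×10⁻⁸) = 9.115×10¹⁰ K⁴.
T = (9.115×10¹⁰)^(1/4).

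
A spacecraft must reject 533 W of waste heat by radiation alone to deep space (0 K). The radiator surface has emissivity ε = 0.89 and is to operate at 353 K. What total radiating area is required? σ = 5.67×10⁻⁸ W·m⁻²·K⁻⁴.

P = εσA T⁴ ⇒ A = P/(εσT⁴).
T⁴ = 1.553×10¹⁰ K⁴.
A = 533/(0.89 × 5.67×10⁻⁸ × 1.553×10¹⁰).

A ≈ 0.680 m²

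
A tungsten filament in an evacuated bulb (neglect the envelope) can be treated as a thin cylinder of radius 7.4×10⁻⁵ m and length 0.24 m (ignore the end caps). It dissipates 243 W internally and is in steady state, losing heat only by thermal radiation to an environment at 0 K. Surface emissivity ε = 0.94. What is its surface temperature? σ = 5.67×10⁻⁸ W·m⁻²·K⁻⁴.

T ≈ 2530 K

Steady state: internal power = radiated power, P = εσA T⁴.
Radiating area A = 2πrL = 1.116×10⁻⁴ m².
T⁴ = P/(εσA) = 243/(0.94·5.67×10⁻⁸·1.116×10⁻⁴) = 4.086×10¹³ K⁴.
T = (4.086×10¹³)^(1/4).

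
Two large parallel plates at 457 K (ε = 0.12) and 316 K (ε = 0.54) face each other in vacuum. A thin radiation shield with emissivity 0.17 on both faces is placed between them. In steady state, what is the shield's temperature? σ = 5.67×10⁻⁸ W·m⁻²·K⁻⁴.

In steady state the net flux on the hot side equals that on the cold side.
σ(T₁⁴−T_s⁴)/D₁ = σ(T_s⁴−T₂⁴)/D₂, with D₁ = 1/ε₁+1/ε_s−1 = 13.22, D₂ = 1/ε_s+1/ε₂−1 = 6.734.
Solve for T_s⁴: T_s⁴ = (D₂·T₁⁴ + D₁·T₂⁴)/(D₁+D₂) = 2.133×10¹⁰ K⁴.

T_s ≈ 382 K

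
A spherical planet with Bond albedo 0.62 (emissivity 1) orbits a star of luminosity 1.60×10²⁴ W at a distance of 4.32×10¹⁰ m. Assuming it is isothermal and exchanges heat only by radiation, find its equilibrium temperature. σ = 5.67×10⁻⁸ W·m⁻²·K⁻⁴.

First find the stellar flux at distance d: S = L/(4πd²) = 1.60×10²⁴/(4π·(4.32×10¹⁰)²) = 68.22 W/m².
For an isothermal sphere, absorbed (1−a)S·πr² = emitted σ·4πr²·T⁴, so T⁴ = (1−a)S/(4σ).
T⁴ = 0.380·68.22/(4·5.67×10⁻⁸) = 1.143×10⁸ K⁴.

T ≈ 103 K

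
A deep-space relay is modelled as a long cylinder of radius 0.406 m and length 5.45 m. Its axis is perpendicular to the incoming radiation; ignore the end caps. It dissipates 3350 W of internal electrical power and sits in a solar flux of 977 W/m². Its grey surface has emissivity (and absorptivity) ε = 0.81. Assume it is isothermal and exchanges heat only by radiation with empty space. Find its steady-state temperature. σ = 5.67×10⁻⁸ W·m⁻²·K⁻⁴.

At steady state, absorbed solar power + internal power = radiated power.
Absorbed: α·S·A_cross = 0.81·977·4.425 = 3502 W (cross-section 2rL).
Total input = 3502 + 3350 = 6852 W.
Radiated: εσ·A_surf·T⁴ with A_surf = 2πrL = 13.90 m².
T⁴ = 6852/(0.81·5.67×10⁻⁸·13.90) = 1.073×10¹⁰ K⁴.

T ≈ 322 K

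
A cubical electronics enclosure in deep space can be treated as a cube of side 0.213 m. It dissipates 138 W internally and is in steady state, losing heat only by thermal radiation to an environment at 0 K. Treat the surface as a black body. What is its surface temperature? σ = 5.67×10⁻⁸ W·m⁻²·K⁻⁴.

T ≈ 308 K

Steady state: internal power = radiated power, P = εσA T⁴.
Radiating area A = 6L² = 0.2722 m².
T⁴ = P/(εσA) = 138/(1.0·5.67×10⁻⁸·0.2722) = 8.941×10⁹ K⁴.
T = (8.941×10⁹)^(1/4).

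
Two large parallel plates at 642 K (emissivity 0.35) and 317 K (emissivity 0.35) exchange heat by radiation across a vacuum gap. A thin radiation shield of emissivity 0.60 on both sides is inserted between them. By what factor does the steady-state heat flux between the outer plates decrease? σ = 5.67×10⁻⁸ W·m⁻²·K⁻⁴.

factor ≈ 1.49

Without shield: q₀ = σΔ(T⁴)/(1/ε₁+1/ε₂−1) with denominator 4.714.
With shield the two gaps are in series; the resistances add: (1/ε₁+1/ε_s−1)+(1/ε_s+1/ε₂−1) = 3.524+3.524 = 7.048.
Heat-flux ratio q₀/q = 7.048/4.714.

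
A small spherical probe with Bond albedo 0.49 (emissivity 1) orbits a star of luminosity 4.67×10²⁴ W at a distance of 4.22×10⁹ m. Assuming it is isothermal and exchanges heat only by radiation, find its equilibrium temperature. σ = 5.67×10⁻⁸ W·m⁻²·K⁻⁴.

T ≈ 465 K

First find the stellar flux at distance d: S = L/(4πd²) = 4.67×10²⁴/(4π·(4.22×10⁹)²) = 20870 W/m².
For an isothermal sphere, absorbed (1−a)S·πr² = emitted σ·4πr²·T⁴, so T⁴ = (1−a)S/(4σ).
T⁴ = 0.510·20870/(4·5.67×10⁻⁸) = 4.693×10¹⁰ K⁴.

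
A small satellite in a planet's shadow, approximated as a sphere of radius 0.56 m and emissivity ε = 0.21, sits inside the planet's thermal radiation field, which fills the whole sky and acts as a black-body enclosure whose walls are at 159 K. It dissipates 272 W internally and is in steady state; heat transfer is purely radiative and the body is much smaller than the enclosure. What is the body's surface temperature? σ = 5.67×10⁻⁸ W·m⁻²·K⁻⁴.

T ≈ 283 K

For a small grey body in a large enclosure, net radiated power = εσA(T⁴ − T_w⁴).
Steady state: P = εσA(T⁴ − T_w⁴) with A = 4πr² = 3.941 m².
T⁴ = P/(εσA) + T_w⁴ = 272/(0.21·5.67×10⁻⁸·3.941) + (159)⁴
    = 5.797×10⁹ + 6.391×10⁸ = 6.436×10⁹ K⁴.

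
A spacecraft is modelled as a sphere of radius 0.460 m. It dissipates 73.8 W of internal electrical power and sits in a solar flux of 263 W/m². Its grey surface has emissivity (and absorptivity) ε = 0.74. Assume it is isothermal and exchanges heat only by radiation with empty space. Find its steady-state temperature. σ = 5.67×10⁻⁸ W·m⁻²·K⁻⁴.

T ≈ 207 K

At steady state, absorbed solar power + internal power = radiated power.
Absorbed: α·S·A_cross = 0.74·263·0.6648 = 129.4 W (cross-section πr²).
Total input = 129.4 + 73.8 = 203.2 W.
Radiated: εσ·A_surf·T⁴ with A_surf = 4πr² = 2.659 m².
T⁴ = 203.2/(0.74·5.67×10⁻⁸·2.659) = 1.821×10⁹ K⁴.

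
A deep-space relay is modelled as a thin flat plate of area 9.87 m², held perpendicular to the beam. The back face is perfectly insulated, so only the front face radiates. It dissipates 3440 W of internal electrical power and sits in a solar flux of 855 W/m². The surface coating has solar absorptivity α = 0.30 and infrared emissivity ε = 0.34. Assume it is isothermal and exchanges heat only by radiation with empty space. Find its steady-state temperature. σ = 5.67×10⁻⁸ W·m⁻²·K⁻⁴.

T ≈ 421 K

At steady state, absorbed solar power + internal power = radiated power.
Absorbed: α·S·A_cross = 0.30·855·9.870 = 2532 W (cross-section A).
Total input = 2532 + 3440 = 5972 W.
Radiated: εσ·A_surf·T⁴ with A_surf = A = 9.870 m².
T⁴ = 5972/(0.34·5.67×10⁻⁸·9.870) = 3.138×10¹⁰ K⁴.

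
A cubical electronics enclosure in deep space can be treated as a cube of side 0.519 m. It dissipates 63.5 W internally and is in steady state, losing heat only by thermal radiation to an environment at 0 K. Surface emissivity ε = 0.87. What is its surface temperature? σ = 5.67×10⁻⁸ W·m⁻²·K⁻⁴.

Steady state: internal power = radiated power, P = εσA T⁴.
Radiating area A = 6L² = 1.616 m².
T⁴ = P/(εσA) = 63.5/(0.87·5.67×10⁻⁸·1.616) = 7.965×10⁸ K⁴.
T = (7.965×10⁸)^(1/4).

T ≈ 168 K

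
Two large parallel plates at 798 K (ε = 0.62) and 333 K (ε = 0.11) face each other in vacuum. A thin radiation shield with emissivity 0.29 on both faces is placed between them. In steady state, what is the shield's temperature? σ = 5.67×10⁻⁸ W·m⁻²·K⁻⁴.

In steady state the net flux on the hot side equals that on the cold side.
σ(T₁⁴−T_s⁴)/D₁ = σ(T_s⁴−T₂⁴)/D₂, with D₁ = 1/ε₁+1/ε_s−1 = 4.061, D₂ = 1/ε_s+1/ε₂−1 = 11.54.
Solve for T_s⁴: T_s⁴ = (D₂·T₁⁴ + D₁·T₂⁴)/(D₁+D₂) = 3.032×10¹¹ K⁴.

T_s ≈ 742 K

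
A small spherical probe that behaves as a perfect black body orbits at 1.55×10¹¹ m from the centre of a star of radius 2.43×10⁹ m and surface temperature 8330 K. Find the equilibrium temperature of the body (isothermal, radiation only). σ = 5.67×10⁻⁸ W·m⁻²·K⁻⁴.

The star's surface emits σT_*⁴; at distance d the flux is S = σT_*⁴(R_*/d)².
S = 5.67×10⁻⁸·(8330)⁴·(2.43×10⁹/1.55×10¹¹)² = 67100 W/m².
For an isothermal sphere T⁴ = (1−a)S/(4σ) = 2.958×10¹¹ K⁴.

T ≈ 738 K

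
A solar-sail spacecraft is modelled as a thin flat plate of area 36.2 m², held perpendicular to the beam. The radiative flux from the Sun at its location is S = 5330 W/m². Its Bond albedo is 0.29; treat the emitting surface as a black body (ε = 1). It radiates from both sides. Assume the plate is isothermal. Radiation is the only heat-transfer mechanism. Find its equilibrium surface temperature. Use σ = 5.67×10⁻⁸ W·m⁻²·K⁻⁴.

T ≈ 427 K

At equilibrium, absorbed power = emitted power.
Absorbing cross-section = A = 36.20 m²; emitting surface = 2A = 72.40 m² (ratio 2).
(1−a)S·A_cross = εσ·A_surf·T⁴  ⇒  T⁴ = (1−a)S/(2σ).
T⁴ = 0.710·5330/(2·5.67×10⁻⁸) = 3.337×10¹⁰ K⁴.
T = (3.337×10¹⁰)^(1/4).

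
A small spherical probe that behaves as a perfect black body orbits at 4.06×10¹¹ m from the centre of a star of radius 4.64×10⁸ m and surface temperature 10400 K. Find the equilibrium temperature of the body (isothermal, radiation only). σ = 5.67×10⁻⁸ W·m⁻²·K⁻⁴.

The star's surface emits σT_*⁴; at distance d the flux is S = σT_*⁴(R_*/d)².
S = 5.67×10⁻⁸·(10400)⁴·(4.64×10⁸/4.06×10¹¹)² = 866.4 W/m².
For an isothermal sphere T⁴ = (1−a)S/(4σ) = 3.820×10⁹ K⁴.

T ≈ 249 K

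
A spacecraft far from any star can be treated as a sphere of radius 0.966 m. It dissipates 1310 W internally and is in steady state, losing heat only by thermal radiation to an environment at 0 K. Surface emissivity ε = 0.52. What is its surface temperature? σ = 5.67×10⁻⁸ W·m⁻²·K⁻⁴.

T ≈ 248 K

Steady state: internal power = radiated power, P = εσA T⁴.
Radiating area A = 4πr² = 11.73 m².
T⁴ = P/(εσA) = 1310/(0.52·5.67×10⁻⁸·11.73) = 3.789×10⁹ K⁴.
T = (3.789×10⁹)^(1/4).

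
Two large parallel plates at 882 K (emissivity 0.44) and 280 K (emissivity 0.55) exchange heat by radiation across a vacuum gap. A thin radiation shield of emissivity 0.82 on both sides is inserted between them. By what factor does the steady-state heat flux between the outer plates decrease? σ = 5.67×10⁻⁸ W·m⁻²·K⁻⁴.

factor ≈ 1.47

Without shield: q₀ = σΔ(T⁴)/(1/ε₁+1/ε₂−1) with denominator 3.091.
With shield the two gaps are in series; the resistances add: (1/ε₁+1/ε_s−1)+(1/ε_s+1/ε₂−1) = 2.492+2.038 = 4.530.
Heat-flux ratio q₀/q = 4.530/3.091.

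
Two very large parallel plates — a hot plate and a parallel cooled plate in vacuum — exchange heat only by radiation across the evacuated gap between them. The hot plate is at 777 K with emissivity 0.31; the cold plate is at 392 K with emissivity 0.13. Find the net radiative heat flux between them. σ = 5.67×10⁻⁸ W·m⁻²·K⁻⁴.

q ≈ 1950 W/m²

For two infinite grey parallel plates, q = σ(T₁⁴ − T₂⁴)/(1/ε₁ + 1/ε₂ − 1).
T₁⁴ − T₂⁴ = 3.645×10¹¹ − 2.361×10¹⁰ = 3.409×10¹¹ K⁴.
1/ε₁ + 1/ε₂ − 1 = 3.226 + 7.692 − 1 = 9.918.
q = 5.67×10⁻⁸ × 3.409×10¹¹ / 9.918.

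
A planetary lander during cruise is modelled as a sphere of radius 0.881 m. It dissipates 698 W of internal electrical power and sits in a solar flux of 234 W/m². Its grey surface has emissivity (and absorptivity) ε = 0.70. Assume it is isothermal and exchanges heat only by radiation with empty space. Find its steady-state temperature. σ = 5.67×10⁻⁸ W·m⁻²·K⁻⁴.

T ≈ 231 K

At steady state, absorbed solar power + internal power = radiated power.
Absorbed: α·S·A_cross = 0.70·234·2.438 = 399.4 W (cross-section πr²).
Total input = 399.4 + 698 = 1097 W.
Radiated: εσ·A_surf·T⁴ with A_surf = 4πr² = 9.754 m².
T⁴ = 1097/(0.70·5.67×10⁻⁸·9.754) = 2.835×10⁹ K⁴.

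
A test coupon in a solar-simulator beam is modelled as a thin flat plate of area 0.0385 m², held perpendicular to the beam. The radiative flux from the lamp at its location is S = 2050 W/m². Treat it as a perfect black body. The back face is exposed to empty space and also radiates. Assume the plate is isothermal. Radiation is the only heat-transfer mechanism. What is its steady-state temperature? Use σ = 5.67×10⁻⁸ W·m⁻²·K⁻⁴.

At equilibrium, absorbed power = emitted power.
Absorbing cross-section = A = 0.03850 m²; emitting surface = 2A = 0.07700 m² (ratio 2).
S·A_cross = εσ·A_surf·T⁴  ⇒  T⁴ = S/(2σ).
T⁴ = 1.00·2050/(2·5.67×10⁻⁸) = 1.808×10¹⁰ K⁴.
T = (1.808×10¹⁰)^(1/4).

T ≈ 367 K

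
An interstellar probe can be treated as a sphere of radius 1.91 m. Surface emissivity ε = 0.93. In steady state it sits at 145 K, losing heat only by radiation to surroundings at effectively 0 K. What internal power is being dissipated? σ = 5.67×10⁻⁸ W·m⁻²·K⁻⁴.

P ≈ 1070 W

Steady state: P = εσA T⁴.
A = 4πr² = 45.84 m²; T⁴ = (145)⁴ = 4.421×10⁸ K⁴.
P = 0.93 × 5.67×10⁻⁸ × 45.84 × 4.421×10⁸.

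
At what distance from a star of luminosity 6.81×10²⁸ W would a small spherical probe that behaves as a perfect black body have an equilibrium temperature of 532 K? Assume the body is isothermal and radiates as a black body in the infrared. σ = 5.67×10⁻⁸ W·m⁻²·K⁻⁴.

d ≈ 5.46×10¹¹ m

For an isothermal black-emitting sphere, (1−a)S·πr² = σ·4πr²·T⁴ ⇒ S = 4σT⁴/(1−a).
S = 4·5.67×10⁻⁸·(532)⁴/1.00 = 18170 W/m².
Flux falls as S = L/(4πd²), so d = √(L/(4πS)) = √(6.81×10²⁸/(4π·18170)).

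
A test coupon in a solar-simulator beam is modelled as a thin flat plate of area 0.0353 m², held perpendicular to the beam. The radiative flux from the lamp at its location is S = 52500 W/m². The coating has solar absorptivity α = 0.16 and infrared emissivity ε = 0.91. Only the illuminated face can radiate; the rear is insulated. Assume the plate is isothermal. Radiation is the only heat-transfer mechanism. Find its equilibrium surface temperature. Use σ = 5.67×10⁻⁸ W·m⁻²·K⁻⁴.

At equilibrium, absorbed power = emitted power.
Absorbing cross-section = A = 0.03530 m²; emitting surface = A = 0.03530 m² (ratio 1).
αS·A_cross = εσ·A_surf·T⁴  ⇒  T⁴ = αS/(ε·1σ).
T⁴ = 0.160·52500/(0.91·1·5.67×10⁻⁸) = 1.628×10¹¹ K⁴.
T = (1.628×10¹¹)^(1/4).

T ≈ 635 K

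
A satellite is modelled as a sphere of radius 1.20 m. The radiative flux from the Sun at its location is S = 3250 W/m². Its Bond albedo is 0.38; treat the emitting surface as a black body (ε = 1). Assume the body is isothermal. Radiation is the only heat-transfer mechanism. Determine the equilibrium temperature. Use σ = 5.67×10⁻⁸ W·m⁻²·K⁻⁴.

At equilibrium, absorbed power = emitted power.
Absorbing cross-section = πr² = 4.524 m²; emitting surface = 4πr² = 18.10 m² (ratio 4).
(1−a)S·A_cross = εσ·A_surf·T⁴  ⇒  T⁴ = (1−a)S/(4σ).
T⁴ = 0.620·3250/(4·5.67×10⁻⁸) = 8.884×10⁹ K⁴.
T = (8.884×10⁹)^(1/4).

T ≈ 307 K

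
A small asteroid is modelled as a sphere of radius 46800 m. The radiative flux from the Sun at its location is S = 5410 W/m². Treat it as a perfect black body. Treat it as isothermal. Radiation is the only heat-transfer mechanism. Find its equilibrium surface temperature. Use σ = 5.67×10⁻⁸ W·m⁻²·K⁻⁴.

At equilibrium, absorbed power = emitted power.
Absorbing cross-section = πr² = 6.881×10⁹ m²; emitting surface = 4πr² = 2.752×10¹⁰ m² (ratio 4).
S·A_cross = εσ·A_surf·T⁴  ⇒  T⁴ = S/(4σ).
T⁴ = 1.00·5410/(4·5.67×10⁻⁸) = 2.385×10¹⁰ K⁴.
T = (2.385×10¹⁰)^(1/4).

T ≈ 393 K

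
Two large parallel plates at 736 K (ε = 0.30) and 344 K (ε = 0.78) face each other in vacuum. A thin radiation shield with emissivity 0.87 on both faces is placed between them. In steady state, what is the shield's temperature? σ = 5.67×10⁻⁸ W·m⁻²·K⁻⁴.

T_s ≈ 556 K

In steady state the net flux on the hot side equals that on the cold side.
σ(T₁⁴−T_s⁴)/D₁ = σ(T_s⁴−T₂⁴)/D₂, with D₁ = 1/ε₁+1/ε_s−1 = 3.483, D₂ = 1/ε_s+1/ε₂−1 = 1.431.
Solve for T_s⁴: T_s⁴ = (D₂·T₁⁴ + D₁·T₂⁴)/(D₁+D₂) = 9.540×10¹⁰ K⁴.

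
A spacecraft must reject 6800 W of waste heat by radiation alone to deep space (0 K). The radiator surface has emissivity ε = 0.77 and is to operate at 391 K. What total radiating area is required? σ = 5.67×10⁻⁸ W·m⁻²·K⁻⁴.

A ≈ 6.66 m²

P = εσA T⁴ ⇒ A = P/(εσT⁴).
T⁴ = 2.337×10¹⁰ K⁴.
A = 6800/(0.77 × 5.67×10⁻⁸ × 2.337×10¹⁰).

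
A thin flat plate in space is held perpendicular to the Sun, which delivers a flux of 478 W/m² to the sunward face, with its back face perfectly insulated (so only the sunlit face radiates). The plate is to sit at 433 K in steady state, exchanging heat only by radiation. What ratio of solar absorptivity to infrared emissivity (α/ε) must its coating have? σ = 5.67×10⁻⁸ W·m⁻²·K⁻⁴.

Balance: αS·A = εσ·1A·T⁴ ⇒ α/ε = σT⁴/S.
α/ε = 5.67×10⁻⁸·(433)⁴/478 = 5.67×10⁻⁸·3.515×10¹⁰/478.

α/ε ≈ 4.17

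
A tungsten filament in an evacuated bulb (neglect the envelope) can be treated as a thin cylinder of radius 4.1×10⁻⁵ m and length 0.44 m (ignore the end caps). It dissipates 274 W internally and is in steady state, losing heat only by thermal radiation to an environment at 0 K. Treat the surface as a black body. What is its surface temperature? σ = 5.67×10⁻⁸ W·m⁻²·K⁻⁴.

Steady state: internal power = radiated power, P = εσA T⁴.
Radiating area A = 2πrL = 1.133×10⁻⁴ m².
T⁴ = P/(εσA) = 274/(1.0·5.67×10⁻⁸·1.133×10⁻⁴) = 4.263×10¹³ K⁴.
T = (4.263×10¹³)^(1/4).

T ≈ 2560 K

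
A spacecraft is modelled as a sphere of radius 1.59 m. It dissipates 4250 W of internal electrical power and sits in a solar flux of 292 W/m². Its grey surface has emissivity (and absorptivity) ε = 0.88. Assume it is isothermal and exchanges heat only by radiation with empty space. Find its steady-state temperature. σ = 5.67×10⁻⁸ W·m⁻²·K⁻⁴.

T ≈ 251 K

At steady state, absorbed solar power + internal power = radiated power.
Absorbed: α·S·A_cross = 0.88·292·7.942 = 2041 W (cross-section πr²).
Total input = 2041 + 4250 = 6291 W.
Radiated: εσ·A_surf·T⁴ with A_surf = 4πr² = 31.77 m².
T⁴ = 6291/(0.88·5.67×10⁻⁸·31.77) = 3.969×10⁹ K⁴.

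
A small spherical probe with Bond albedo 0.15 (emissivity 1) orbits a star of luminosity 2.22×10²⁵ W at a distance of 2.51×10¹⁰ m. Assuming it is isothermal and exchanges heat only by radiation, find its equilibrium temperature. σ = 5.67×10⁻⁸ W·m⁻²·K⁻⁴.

First find the stellar flux at distance d: S = L/(4πd²) = 2.22×10²⁵/(4π·(2.51×10¹⁰)²) = 2804 W/m².
For an isothermal sphere, absorbed (1−a)S·πr² = emitted σ·4πr²·T⁴, so T⁴ = (1−a)S/(4σ).
T⁴ = 0.850·2804/(4·5.67×10⁻⁸) = 1.051×10¹⁰ K⁴.

T ≈ 320 K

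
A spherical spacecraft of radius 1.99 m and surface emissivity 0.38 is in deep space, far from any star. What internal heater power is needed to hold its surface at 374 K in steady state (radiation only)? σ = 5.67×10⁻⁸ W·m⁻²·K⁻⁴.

P = εσ·4πr²·T⁴.
4πr² = 49.76 m²; T⁴ = 1.957×10¹⁰ K⁴.
P = 0.38·5.67×10⁻⁸·49.76·1.957×10¹⁰.

P ≈ 21000 W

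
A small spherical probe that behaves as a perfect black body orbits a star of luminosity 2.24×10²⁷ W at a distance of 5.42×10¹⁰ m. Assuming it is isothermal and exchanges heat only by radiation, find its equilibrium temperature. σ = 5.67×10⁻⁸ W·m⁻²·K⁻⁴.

T ≈ 719 K

First find the stellar flux at distance d: S = L/(4πd²) = 2.24×10²⁷/(4π·(5.42×10¹⁰)²) = 60680 W/m².
For an isothermal sphere, absorbed (1−a)S·πr² = emitted σ·4πr²·T⁴, so T⁴ = (1−a)S/(4σ).
T⁴ = 1.00·60680/(4·5.67×10⁻⁸) = 2.675×10¹¹ K⁴.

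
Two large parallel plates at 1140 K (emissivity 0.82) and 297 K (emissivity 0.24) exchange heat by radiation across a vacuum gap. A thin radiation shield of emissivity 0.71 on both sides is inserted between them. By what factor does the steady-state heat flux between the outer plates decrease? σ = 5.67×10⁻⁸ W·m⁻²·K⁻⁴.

factor ≈ 1.41

Without shield: q₀ = σΔ(T⁴)/(1/ε₁+1/ε₂−1) with denominator 4.386.
With shield the two gaps are in series; the resistances add: (1/ε₁+1/ε_s−1)+(1/ε_s+1/ε₂−1) = 1.628+4.575 = 6.203.
Heat-flux ratio q₀/q = 6.203/4.386.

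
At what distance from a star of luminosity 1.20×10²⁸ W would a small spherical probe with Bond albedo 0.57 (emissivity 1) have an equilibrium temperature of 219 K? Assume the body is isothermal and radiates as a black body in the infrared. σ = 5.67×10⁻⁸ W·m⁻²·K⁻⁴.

d ≈ 8.87×10¹¹ m

For an isothermal black-emitting sphere, (1−a)S·πr² = σ·4πr²·T⁴ ⇒ S = 4σT⁴/(1−a).
S = 4·5.67×10⁻⁸·(219)⁴/0.430 = 1213 W/m².
Flux falls as S = L/(4πd²), so d = √(L/(4πS)) = √(1.20×10²⁸/(4π·1213)).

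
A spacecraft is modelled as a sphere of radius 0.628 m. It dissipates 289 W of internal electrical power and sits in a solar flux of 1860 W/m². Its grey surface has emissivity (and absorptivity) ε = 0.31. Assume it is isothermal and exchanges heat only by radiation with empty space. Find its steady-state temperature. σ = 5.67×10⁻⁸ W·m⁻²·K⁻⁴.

T ≈ 328 K

At steady state, absorbed solar power + internal power = radiated power.
Absorbed: α·S·A_cross = 0.31·1860·1.239 = 714.4 W (cross-section πr²).
Total input = 714.4 + 289 = 1003 W.
Radiated: εσ·A_surf·T⁴ with A_surf = 4πr² = 4.956 m².
T⁴ = 1003/(0.31·5.67×10⁻⁸·4.956) = 1.152×10¹⁰ K⁴.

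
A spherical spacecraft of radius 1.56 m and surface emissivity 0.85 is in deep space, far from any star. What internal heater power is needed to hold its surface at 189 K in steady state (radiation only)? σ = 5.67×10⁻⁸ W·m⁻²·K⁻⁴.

P ≈ 1880 W

P = εσ·4πr²·T⁴.
4πr² = 30.58 m²; T⁴ = 1.276×10⁹ K⁴.
P = 0.85·5.67×10⁻⁸·30.58·1.276×10⁹.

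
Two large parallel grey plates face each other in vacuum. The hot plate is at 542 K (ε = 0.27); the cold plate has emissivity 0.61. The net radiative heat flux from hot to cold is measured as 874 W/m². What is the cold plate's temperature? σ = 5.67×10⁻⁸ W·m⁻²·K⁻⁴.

T₂ ≈ 373 K

q = σ(T₁⁴ − T₂⁴)/(1/ε₁ + 1/ε₂ − 1); denominator = 4.343.
T₂⁴ = T₁⁴ − q·(1/ε₁+1/ε₂−1)/σ = 8.630×10¹⁰ − 874·4.343/5.67×10⁻⁸
    = 1.935×10¹⁰ K⁴.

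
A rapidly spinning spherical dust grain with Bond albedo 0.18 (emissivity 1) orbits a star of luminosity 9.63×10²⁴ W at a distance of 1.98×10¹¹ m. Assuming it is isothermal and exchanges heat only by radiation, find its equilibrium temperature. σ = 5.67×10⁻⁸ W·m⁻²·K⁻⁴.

First find the stellar flux at distance d: S = L/(4πd²) = 9.63×10²⁴/(4π·(1.98×10¹¹)²) = 19.55 W/m².
For an isothermal sphere, absorbed (1−a)S·πr² = emitted σ·4πr²·T⁴, so T⁴ = (1−a)S/(4σ).
T⁴ = 0.820·19.55/(4·5.67×10⁻⁸) = 7.067×10⁷ K⁴.

T ≈ 91.7 K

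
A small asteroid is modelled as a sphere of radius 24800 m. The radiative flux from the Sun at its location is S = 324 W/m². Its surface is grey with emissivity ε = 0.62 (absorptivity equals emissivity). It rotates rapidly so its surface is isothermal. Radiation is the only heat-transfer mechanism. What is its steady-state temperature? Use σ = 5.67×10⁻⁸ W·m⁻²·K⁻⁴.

T ≈ 194 K

At equilibrium, absorbed power = emitted power.
Absorbing cross-section = πr² = 1.932×10⁹ m²; emitting surface = 4πr² = 7.729×10⁹ m² (ratio 4).
εS·A_cross = εσ·A_surf·T⁴  ⇒  T⁴ = S/(4σ)   (ε cancels).
T⁴ = 324/(4·5.67×10⁻⁸) = 1.429×10⁹ K⁴.
T = (1.429×10⁹)^(1/4).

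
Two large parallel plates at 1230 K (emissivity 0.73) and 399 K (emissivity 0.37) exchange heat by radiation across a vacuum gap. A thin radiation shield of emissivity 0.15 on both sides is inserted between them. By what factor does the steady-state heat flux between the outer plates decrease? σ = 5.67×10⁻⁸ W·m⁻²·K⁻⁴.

Without shield: q₀ = σΔ(T⁴)/(1/ε₁+1/ε₂−1) with denominator 3.073.
With shield the two gaps are in series; the resistances add: (1/ε₁+1/ε_s−1)+(1/ε_s+1/ε₂−1) = 7.037+8.369 = 15.41.
Heat-flux ratio q₀/q = 15.41/3.073.

factor ≈ 5.01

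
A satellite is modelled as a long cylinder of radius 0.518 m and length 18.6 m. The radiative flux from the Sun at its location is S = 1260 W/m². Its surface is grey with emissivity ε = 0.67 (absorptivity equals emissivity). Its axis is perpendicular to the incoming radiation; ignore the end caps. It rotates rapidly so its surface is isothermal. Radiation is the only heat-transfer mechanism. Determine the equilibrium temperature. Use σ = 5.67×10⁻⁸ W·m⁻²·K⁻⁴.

At equilibrium, absorbed power = emitted power.
Absorbing cross-section = 2rL = 19.27 m²; emitting surface = 2πrL = 60.54 m² (ratio π).
εS·A_cross = εσ·A_surf·T⁴  ⇒  T⁴ = S/(πσ)   (ε cancels).
T⁴ = 1260/(π·5.67×10⁻⁸) = 7.074×10⁹ K⁴.
T = (7.074×10⁹)^(1/4).

T ≈ 290 K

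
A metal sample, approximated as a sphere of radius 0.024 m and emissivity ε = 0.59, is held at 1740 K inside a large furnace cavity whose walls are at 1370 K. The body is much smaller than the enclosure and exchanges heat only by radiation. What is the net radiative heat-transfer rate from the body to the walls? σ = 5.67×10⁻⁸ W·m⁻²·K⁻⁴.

For a small grey body in a large enclosure: P_net = εσA(T_body⁴ − T_wall⁴).
A = 4πr² = 0.007238 m²; T_body⁴ − T_wall⁴ = 9.166×10¹² − 3.523×10¹² = 5.644×10¹² K⁴.
|P_net| = 0.59·5.67×10⁻⁸·0.007238·5.644×10¹².

P_net ≈ 1370 W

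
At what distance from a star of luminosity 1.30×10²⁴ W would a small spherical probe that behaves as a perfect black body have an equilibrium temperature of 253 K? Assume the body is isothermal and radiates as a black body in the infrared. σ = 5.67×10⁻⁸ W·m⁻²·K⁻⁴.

For an isothermal black-emitting sphere, (1−a)S·πr² = σ·4πr²·T⁴ ⇒ S = 4σT⁴/(1−a).
S = 4·5.67×10⁻⁸·(253)⁴/1.00 = 929.2 W/m².
Flux falls as S = L/(4πd²), so d = √(L/(4πS)) = √(1.30×10²⁴/(4π·929.2)).

d ≈ 1.06×10¹⁰ m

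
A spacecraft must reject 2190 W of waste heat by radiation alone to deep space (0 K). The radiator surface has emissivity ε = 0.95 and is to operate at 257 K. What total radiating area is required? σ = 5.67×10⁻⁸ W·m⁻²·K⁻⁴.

P = εσA T⁴ ⇒ A = P/(εσT⁴).
T⁴ = 4.362×10⁹ K⁴.
A = 2190/(0.95 × 5.67×10⁻⁸ × 4.362×10⁹).

A ≈ 9.32 m²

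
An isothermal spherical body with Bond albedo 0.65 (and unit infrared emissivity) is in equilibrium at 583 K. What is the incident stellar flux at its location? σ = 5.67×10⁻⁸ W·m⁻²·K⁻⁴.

(1−a)S·πr² = σ·4πr²·T⁴ ⇒ S = 4σT⁴/(1−a).
S = 4·5.67×10⁻⁸·1.155×10¹¹/0.350.

S ≈ 74900 W/m²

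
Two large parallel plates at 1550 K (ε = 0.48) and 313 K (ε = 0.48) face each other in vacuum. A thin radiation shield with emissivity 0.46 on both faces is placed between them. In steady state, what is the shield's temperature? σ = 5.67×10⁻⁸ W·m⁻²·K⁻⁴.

T_s ≈ 1300 K

In steady state the net flux on the hot side equals that on the cold side.
σ(T₁⁴−T_s⁴)/D₁ = σ(T_s⁴−T₂⁴)/D₂, with D₁ = 1/ε₁+1/ε_s−1 = 3.257, D₂ = 1/ε_s+1/ε₂−1 = 3.257.
Solve for T_s⁴: T_s⁴ = (D₂·T₁⁴ + D₁·T₂⁴)/(D₁+D₂) = 2.891×10¹² K⁴.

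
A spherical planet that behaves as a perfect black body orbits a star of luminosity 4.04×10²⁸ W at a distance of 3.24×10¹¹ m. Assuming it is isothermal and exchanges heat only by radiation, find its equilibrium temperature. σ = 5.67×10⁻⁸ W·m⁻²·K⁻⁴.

First find the stellar flux at distance d: S = L/(4πd²) = 4.04×10²⁸/(4π·(3.24×10¹¹)²) = 30630 W/m².
For an isothermal sphere, absorbed (1−a)S·πr² = emitted σ·4πr²·T⁴, so T⁴ = (1−a)S/(4σ).
T⁴ = 1.00·30630/(4·5.67×10⁻⁸) = 1.350×10¹¹ K⁴.

T ≈ 606 K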